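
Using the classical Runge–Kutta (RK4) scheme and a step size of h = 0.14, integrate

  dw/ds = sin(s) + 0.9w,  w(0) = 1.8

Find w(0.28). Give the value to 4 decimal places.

2.3583

RK4: k1 = f(s_n, w_n); k2 = f(s_n + h/2, w_n + (h/2)·k1); k3 = f(s_n + h/2, w_n + (h/2)·k2); k4 = f(s_n + h, w_n + h·k3); w_{n+1} = w_n + (h/6)·(k1 + 2k2 + 2k3 + k4).
s=0.000000, w=1.800000:
  k1 = f(0.000000, 1.800000) = 1.620000
  k2 = f(0.070000, 1.913400) = 1.792003
  k3 = f(0.070000, 1.925440) = 1.802839
  k4 = f(0.140000, 2.052397) = 1.986701
  w ← 1.800000 + (0.14/6)·(k1 + 2k2 + 2k3 + k4) = 2.051916
s=0.140000, w=2.051916:
  k1 = f(0.140000, 2.051916) = 1.986267
  k2 = f(0.210000, 2.190954) = 2.180319
  k3 = f(0.210000, 2.204538) = 2.192544
  k4 = f(0.280000, 2.358872) = 2.399340
  w ← 2.051916 + (0.14/6)·(k1 + 2k2 + 2k3 + k4) = 2.358313
w(0.28) ≈ 2.3583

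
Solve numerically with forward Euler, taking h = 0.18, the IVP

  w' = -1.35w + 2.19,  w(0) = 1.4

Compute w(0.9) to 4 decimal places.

1.5670

Euler: w_{n+1} = w_n + h·f(x_n, w_n).
x=0.000000, w=1.400000: f=0.300000 → w ← 1.400000 + 0.18·0.300000 = 1.454000
x=0.180000, w=1.454000: f=0.227100 → w ← 1.454000 + 0.18·0.227100 = 1.494878
x=0.360000, w=1.494878: f=0.171915 → w ← 1.494878 + 0.18·0.171915 = 1.525823
x=0.540000, w=1.525823: f=0.130139 → w ← 1.525823 + 0.18·0.130139 = 1.549248
x=0.720000, w=1.549248: f=0.098516 → w ← 1.549248 + 0.18·0.098516 = 1.566981
w(0.9) ≈ 1.5670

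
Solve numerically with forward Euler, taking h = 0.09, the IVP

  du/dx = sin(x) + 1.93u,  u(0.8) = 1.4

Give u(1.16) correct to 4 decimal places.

3.0242

Euler: u_{n+1} = u_n + h·f(x_n, u_n).
x=0.800000, u=1.400000: f=3.419356 → u ← 1.400000 + 0.09·3.419356 = 1.707742
x=0.890000, u=1.707742: f=4.073014 → u ← 1.707742 + 0.09·4.073014 = 2.074313
x=0.980000, u=2.074313: f=4.833922 → u ← 2.074313 + 0.09·4.833922 = 2.509366
x=1.070000, u=2.509366: f=5.720277 → u ← 2.509366 + 0.09·5.720277 = 3.024191
u(1.16) ≈ 3.0242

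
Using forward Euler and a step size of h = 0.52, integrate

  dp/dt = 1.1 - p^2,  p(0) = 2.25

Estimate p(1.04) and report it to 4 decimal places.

0.7428

Euler: p_{n+1} = p_n + h·f(t_n, p_n).
t=0.000000, p=2.250000: f=-3.962500 → p ← 2.250000 + 0.52·(-3.962500) = 0.189500
t=0.520000, p=0.189500: f=1.064090 → p ← 0.189500 + 0.52·1.064090 = 0.742827
p(1.04) ≈ 0.7428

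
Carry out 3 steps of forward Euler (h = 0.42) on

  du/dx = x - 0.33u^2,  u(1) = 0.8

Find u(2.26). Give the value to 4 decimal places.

1.9900

Euler: u_{n+1} = u_n + h·f(x_n, u_n).
x=1.000000, u=0.800000: f=0.788800 → u ← 0.800000 + 0.42·0.788800 = 1.131296
x=1.420000, u=1.131296: f=0.997656 → u ← 1.131296 + 0.42·0.997656 = 1.550311
x=1.840000, u=1.550311: f=1.046856 → u ← 1.550311 + 0.42·1.046856 = 1.989991
u(2.26) ≈ 1.9900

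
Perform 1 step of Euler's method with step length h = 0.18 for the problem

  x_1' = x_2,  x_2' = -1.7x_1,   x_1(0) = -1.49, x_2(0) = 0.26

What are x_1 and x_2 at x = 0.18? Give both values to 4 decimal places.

-1.4432, 0.7159

Euler on (x_1,x_2): x_1_{n+1} = x_1_n + h·x_1', x_2_{n+1} = x_2_n + h·x_2'.
0.000000: (-1.490000, 0.260000); f=(0.260000, 2.533000) → (-1.443200, 0.715940)
(x_1(0.18), x_2(0.18)) ≈ (-1.4432, 0.7159)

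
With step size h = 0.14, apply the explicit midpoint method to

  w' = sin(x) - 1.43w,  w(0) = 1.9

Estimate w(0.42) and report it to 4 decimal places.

Midpoint: k1 = f(x_n, w_n); k2 = f(x_n + h/2, w_n + (h/2)·k1); w_{n+1} = w_n + h·k2.
x=0.000000, w=1.900000:
  k1 = f(0.000000, 1.900000) = -2.717000
  k2 = f(0.070000, 1.709810) = -2.375085
  w ← 1.900000 + 0.14·(-2.375085) = 1.567488
x=0.140000, w=1.567488:
  k1 = f(0.140000, 1.567488) = -2.101965
  k2 = f(0.210000, 1.420351) = -1.822641
  w ← 1.567488 + 0.14·(-1.822641) = 1.312318
x=0.280000, w=1.312318:
  k1 = f(0.280000, 1.312318) = -1.600259
  k2 = f(0.350000, 1.200300) = -1.373531
  w ← 1.312318 + 0.14·(-1.373531) = 1.120024
w(0.42) ≈ 1.1200

1.1200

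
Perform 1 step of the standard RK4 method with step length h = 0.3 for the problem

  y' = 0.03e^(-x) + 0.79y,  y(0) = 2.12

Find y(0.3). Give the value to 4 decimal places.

RK4: k1 = f(x_n, y_n); k2 = f(x_n + h/2, y_n + (h/2)·k1); k3 = f(x_n + h/2, y_n + (h/2)·k2); k4 = f(x_n + h, y_n + h·k3); y_{n+1} = y_n + (h/6)·(k1 + 2k2 + 2k3 + k4).
x=0.000000, y=2.120000:
  k1 = f(0.000000, 2.120000) = 1.704800
  k2 = f(0.150000, 2.375720) = 1.902640
  k3 = f(0.150000, 2.405396) = 1.926084
  k4 = f(0.300000, 2.697825) = 2.153506
  y ← 2.120000 + (0.3/6)·(k1 + 2k2 + 2k3 + k4) = 2.695788
y(0.3) ≈ 2.6958

2.6958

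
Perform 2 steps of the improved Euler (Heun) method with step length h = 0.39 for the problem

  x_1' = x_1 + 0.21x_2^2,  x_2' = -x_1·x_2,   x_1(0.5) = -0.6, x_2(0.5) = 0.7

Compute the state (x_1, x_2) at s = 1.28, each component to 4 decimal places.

Heun on (x_1,x_2): k1 = f(s_n, state_n); k2 = f(s_n + h, state_n + h·k1); state_{n+1} = state_n + (h/2)·(k1 + k2).
0.500000: (-0.600000, 0.700000)
  k1 = (-0.497100, 0.420000)
  predictor → (-0.793869, 0.863800)
  k2 = (-0.637177, 0.685744)
  → (-0.821184, 0.915620)
0.890000: (-0.821184, 0.915620)
  k1 = (-0.645128, 0.751893)
  predictor → (-1.072784, 1.208858)
  k2 = (-0.765903, 1.296844)
  → (-1.096335, 1.315124)
(x_1(1.28), x_2(1.28)) ≈ (-1.0963, 1.3151)

-1.0963, 1.3151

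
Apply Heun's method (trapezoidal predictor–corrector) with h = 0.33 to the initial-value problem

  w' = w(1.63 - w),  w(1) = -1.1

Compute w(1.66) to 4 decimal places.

-15.4162

Heun: k1 = f(s_n, w_n); k2 = f(s_n + h, w_n + h·k1); w_{n+1} = w_n + (h/2)·(k1 + k2).
s=1.000000, w=-1.100000:
  k1 = f(1.000000, -1.100000) = -3.003000
  k2 = f(1.330000, -2.090990) = -7.780553
  w ← -1.100000 + (0.33/2)·(-3.003000 + (-7.780553)) = -2.879286
s=1.330000, w=-2.879286:
  k1 = f(1.330000, -2.879286) = -12.983526
  k2 = f(1.660000, -7.163850) = -62.997818
  w ← -2.879286 + (0.33/2)·(-12.983526 + (-62.997818)) = -15.416208
w(1.66) ≈ -15.4162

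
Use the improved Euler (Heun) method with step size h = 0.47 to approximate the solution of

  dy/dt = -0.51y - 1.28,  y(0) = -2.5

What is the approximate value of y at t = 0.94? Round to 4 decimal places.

Heun: k1 = f(t_n, y_n); k2 = f(t_n + h, y_n + h·k1); y_{n+1} = y_n + (h/2)·(k1 + k2).
t=0.000000, y=-2.500000:
  k1 = f(0.000000, -2.500000) = -0.005000
  k2 = f(0.470000, -2.502350) = -0.003802
  y ← -2.500000 + (0.47/2)·(-0.005000 + (-0.003802)) = -2.502068
t=0.470000, y=-2.502068:
  k1 = f(0.470000, -2.502068) = -0.003945
  k2 = f(0.940000, -2.503923) = -0.002999
  y ← -2.502068 + (0.47/2)·(-0.003945 + (-0.002999)) = -2.503700
y(0.94) ≈ -2.5037

-2.5037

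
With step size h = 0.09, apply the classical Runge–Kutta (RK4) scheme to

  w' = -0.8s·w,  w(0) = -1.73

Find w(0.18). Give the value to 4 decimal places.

-1.7077

RK4: k1 = f(s_n, w_n); k2 = f(s_n + h/2, w_n + (h/2)·k1); k3 = f(s_n + h/2, w_n + (h/2)·k2); k4 = f(s_n + h, w_n + h·k3); w_{n+1} = w_n + (h/6)·(k1 + 2k2 + 2k3 + k4).
s=0.000000, w=-1.730000:
  k1 = f(0.000000, -1.730000) = 0.000000
  k2 = f(0.045000, -1.730000) = 0.062280
  k3 = f(0.045000, -1.727197) = 0.062179
  k4 = f(0.090000, -1.724404) = 0.124157
  w ← -1.730000 + (0.09/6)·(k1 + 2k2 + 2k3 + k4) = -1.724404
s=0.090000, w=-1.724404:
  k1 = f(0.090000, -1.724404) = 0.124157
  k2 = f(0.135000, -1.718817) = 0.185632
  k3 = f(0.135000, -1.716050) = 0.185333
  k4 = f(0.180000, -1.707724) = 0.245912
  w ← -1.724404 + (0.09/6)·(k1 + 2k2 + 2k3 + k4) = -1.707724
w(0.18) ≈ -1.7077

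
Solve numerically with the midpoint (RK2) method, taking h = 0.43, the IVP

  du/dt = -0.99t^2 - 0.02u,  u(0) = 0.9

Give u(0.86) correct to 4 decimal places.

Midpoint: k1 = f(t_n, u_n); k2 = f(t_n + h/2, u_n + (h/2)·k1); u_{n+1} = u_n + h·k2.
t=0.000000, u=0.900000:
  k1 = f(0.000000, 0.900000) = -0.018000
  k2 = f(0.215000, 0.896130) = -0.063685
  u ← 0.900000 + 0.43·(-0.063685) = 0.872615
t=0.430000, u=0.872615:
  k1 = f(0.430000, 0.872615) = -0.200503
  k2 = f(0.645000, 0.829507) = -0.428455
  u ← 0.872615 + 0.43·(-0.428455) = 0.688380
u(0.86) ≈ 0.6884

0.6884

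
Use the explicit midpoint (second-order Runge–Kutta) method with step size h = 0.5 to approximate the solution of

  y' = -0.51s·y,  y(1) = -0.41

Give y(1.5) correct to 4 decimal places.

-0.2960

Midpoint: k1 = f(s_n, y_n); k2 = f(s_n + h/2, y_n + (h/2)·k1); y_{n+1} = y_n + h·k2.
s=1.000000, y=-0.410000:
  k1 = f(1.000000, -0.410000) = 0.209100
  k2 = f(1.250000, -0.357725) = 0.228050
  y ← -0.410000 + 0.5·0.228050 = -0.295975
y(1.5) ≈ -0.2960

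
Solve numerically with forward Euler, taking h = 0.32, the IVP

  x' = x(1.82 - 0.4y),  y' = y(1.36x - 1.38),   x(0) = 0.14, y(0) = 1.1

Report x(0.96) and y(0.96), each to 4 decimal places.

Euler on (x,y): x_{n+1} = x_n + h·x', y_{n+1} = y_n + h·y'.
0.000000: (0.140000, 1.100000); f=(0.193200, -1.308560) → (0.201824, 0.681261)
0.320000: (0.201824, 0.681261); f=(0.312322, -0.753147) → (0.301767, 0.440254)
0.640000: (0.301767, 0.440254); f=(0.496074, -0.426869) → (0.460511, 0.303656)
(x(0.96), y(0.96)) ≈ (0.4605, 0.3037)

0.4605, 0.3037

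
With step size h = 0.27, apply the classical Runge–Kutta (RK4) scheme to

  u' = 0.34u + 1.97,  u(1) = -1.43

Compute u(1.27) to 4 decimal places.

RK4: k1 = f(t_n, u_n); k2 = f(t_n + h/2, u_n + (h/2)·k1); k3 = f(t_n + h/2, u_n + (h/2)·k2); k4 = f(t_n + h, u_n + h·k3); u_{n+1} = u_n + (h/6)·(k1 + 2k2 + 2k3 + k4).
t=1.000000, u=-1.430000:
  k1 = f(1.000000, -1.430000) = 1.483800
  k2 = f(1.135000, -1.229687) = 1.551906
  k3 = f(1.135000, -1.220493) = 1.555033
  k4 = f(1.270000, -1.010141) = 1.626552
  u ← -1.430000 + (0.27/6)·(k1 + 2k2 + 2k3 + k4) = -1.010410
u(1.27) ≈ -1.0104

-1.0104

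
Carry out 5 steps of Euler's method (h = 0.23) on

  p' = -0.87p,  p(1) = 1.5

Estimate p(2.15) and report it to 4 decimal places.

Euler: p_{n+1} = p_n + h·f(t_n, p_n).
t=1.000000, p=1.500000: f=-1.305000 → p ← 1.500000 + 0.23·(-1.305000) = 1.199850
t=1.230000, p=1.199850: f=-1.043870 → p ← 1.199850 + 0.23·(-1.043870) = 0.959760
t=1.460000, p=0.959760: f=-0.834991 → p ← 0.959760 + 0.23·(-0.834991) = 0.767712
t=1.690000, p=0.767712: f=-0.667909 → p ← 0.767712 + 0.23·(-0.667909) = 0.614093
t=1.920000, p=0.614093: f=-0.534261 → p ← 0.614093 + 0.23·(-0.534261) = 0.491213
p(2.15) ≈ 0.4912

0.4912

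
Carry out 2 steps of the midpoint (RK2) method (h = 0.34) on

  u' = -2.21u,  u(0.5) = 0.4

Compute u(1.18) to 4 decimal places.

Midpoint: k1 = f(x_n, u_n); k2 = f(x_n + h/2, u_n + (h/2)·k1); u_{n+1} = u_n + h·k2.
x=0.500000, u=0.400000:
  k1 = f(0.500000, 0.400000) = -0.884000
  k2 = f(0.670000, 0.249720) = -0.551881
  u ← 0.400000 + 0.34·(-0.551881) = 0.212360
x=0.840000, u=0.212360:
  k1 = f(0.840000, 0.212360) = -0.469316
  k2 = f(1.010000, 0.132577) = -0.292994
  u ← 0.212360 + 0.34·(-0.292994) = 0.112742
u(1.18) ≈ 0.1127

0.1127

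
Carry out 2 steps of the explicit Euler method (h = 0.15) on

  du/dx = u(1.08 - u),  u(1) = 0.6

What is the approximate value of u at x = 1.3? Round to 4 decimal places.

0.6853

Euler: u_{n+1} = u_n + h·f(x_n, u_n).
x=1.000000, u=0.600000: f=0.288000 → u ← 0.600000 + 0.15·0.288000 = 0.643200
x=1.150000, u=0.643200: f=0.280950 → u ← 0.643200 + 0.15·0.280950 = 0.685342
u(1.3) ≈ 0.6853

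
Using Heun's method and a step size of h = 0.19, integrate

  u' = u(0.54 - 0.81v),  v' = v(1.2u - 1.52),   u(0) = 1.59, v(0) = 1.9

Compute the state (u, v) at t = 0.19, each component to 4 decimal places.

Heun on (u,v): k1 = f(t_n, state_n); k2 = f(t_n + h, state_n + h·k1); state_{n+1} = state_n + (h/2)·(k1 + k2).
0.000000: (1.590000, 1.900000)
  k1 = (-1.588410, 0.737200)
  predictor → (1.288202, 2.040068)
  k2 = (-1.433067, 0.052720)
  → (1.302960, 1.975042)
(u(0.19), v(0.19)) ≈ (1.3030, 1.9750)

1.3030, 1.9750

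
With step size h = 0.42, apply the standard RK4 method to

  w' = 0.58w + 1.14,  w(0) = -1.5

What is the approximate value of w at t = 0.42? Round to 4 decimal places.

RK4: k1 = f(t_n, w_n); k2 = f(t_n + h/2, w_n + (h/2)·k1); k3 = f(t_n + h/2, w_n + (h/2)·k2); k4 = f(t_n + h, w_n + h·k3); w_{n+1} = w_n + (h/6)·(k1 + 2k2 + 2k3 + k4).
t=0.000000, w=-1.500000:
  k1 = f(0.000000, -1.500000) = 0.270000
  k2 = f(0.210000, -1.443300) = 0.302886
  k3 = f(0.210000, -1.436394) = 0.306892
  k4 = f(0.420000, -1.371106) = 0.344759
  w ← -1.500000 + (0.42/6)·(k1 + 2k2 + 2k3 + k4) = -1.371598
w(0.42) ≈ -1.3716

-1.3716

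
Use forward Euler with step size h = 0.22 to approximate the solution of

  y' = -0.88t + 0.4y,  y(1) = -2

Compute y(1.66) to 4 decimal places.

-3.3408

Euler: y_{n+1} = y_n + h·f(t_n, y_n).
t=1.000000, y=-2.000000: f=-1.680000 → y ← -2.000000 + 0.22·(-1.680000) = -2.369600
t=1.220000, y=-2.369600: f=-2.021440 → y ← -2.369600 + 0.22·(-2.021440) = -2.814317
t=1.440000, y=-2.814317: f=-2.392927 → y ← -2.814317 + 0.22·(-2.392927) = -3.340761
y(1.66) ≈ -3.3408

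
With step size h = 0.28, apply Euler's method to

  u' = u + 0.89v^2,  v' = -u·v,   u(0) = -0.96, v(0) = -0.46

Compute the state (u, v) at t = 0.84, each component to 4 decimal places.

Euler on (u,v): u_{n+1} = u_n + h·u', v_{n+1} = v_n + h·v'.
0.000000: (-0.960000, -0.460000); f=(-0.771676, -0.441600) → (-1.176069, -0.583648)
0.280000: (-1.176069, -0.583648); f=(-0.872895, -0.686410) → (-1.420480, -0.775843)
0.560000: (-1.420480, -0.775843); f=(-0.884760, -1.102069) → (-1.668213, -1.084422)
(u(0.84), v(0.84)) ≈ (-1.6682, -1.0844)

-1.6682, -1.0844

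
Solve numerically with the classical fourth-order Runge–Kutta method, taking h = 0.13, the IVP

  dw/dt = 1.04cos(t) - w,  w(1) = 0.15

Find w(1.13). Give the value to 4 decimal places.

RK4: k1 = f(t_n, w_n); k2 = f(t_n + h/2, w_n + (h/2)·k1); k3 = f(t_n + h/2, w_n + (h/2)·k2); k4 = f(t_n + h, w_n + h·k3); w_{n+1} = w_n + (h/6)·(k1 + 2k2 + 2k3 + k4).
t=1.000000, w=0.150000:
  k1 = f(1.000000, 0.150000) = 0.411914
  k2 = f(1.065000, 0.176774) = 0.327110
  k3 = f(1.065000, 0.171262) = 0.332622
  k4 = f(1.130000, 0.193241) = 0.250485
  w ← 0.150000 + (0.13/6)·(k1 + 2k2 + 2k3 + k4) = 0.192940
w(1.13) ≈ 0.1929

0.1929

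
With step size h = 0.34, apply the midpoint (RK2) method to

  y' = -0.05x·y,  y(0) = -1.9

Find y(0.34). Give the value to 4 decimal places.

Midpoint: k1 = f(x_n, y_n); k2 = f(x_n + h/2, y_n + (h/2)·k1); y_{n+1} = y_n + h·k2.
x=0.000000, y=-1.900000:
  k1 = f(0.000000, -1.900000) = 0.000000
  k2 = f(0.170000, -1.900000) = 0.016150
  y ← -1.900000 + 0.34·0.016150 = -1.894509
y(0.34) ≈ -1.8945

-1.8945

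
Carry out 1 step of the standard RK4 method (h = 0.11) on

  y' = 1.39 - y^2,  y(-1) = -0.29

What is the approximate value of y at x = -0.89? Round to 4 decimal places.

-0.1425

RK4: k1 = f(x_n, y_n); k2 = f(x_n + h/2, y_n + (h/2)·k1); k3 = f(x_n + h/2, y_n + (h/2)·k2); k4 = f(x_n + h, y_n + h·k3); y_{n+1} = y_n + (h/6)·(k1 + 2k2 + 2k3 + k4).
x=-1.000000, y=-0.290000:
  k1 = f(-1.000000, -0.290000) = 1.305900
  k2 = f(-0.945000, -0.218175) = 1.342399
  k3 = f(-0.945000, -0.216168) = 1.343271
  k4 = f(-0.890000, -0.142240) = 1.369768
  y ← -0.290000 + (0.11/6)·(k1 + 2k2 + 2k3 + k4) = -0.142471
y(-0.89) ≈ -0.1425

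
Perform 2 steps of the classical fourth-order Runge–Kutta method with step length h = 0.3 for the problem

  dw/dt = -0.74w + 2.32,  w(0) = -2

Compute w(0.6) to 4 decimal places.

-0.1589

RK4: k1 = f(t_n, w_n); k2 = f(t_n + h/2, w_n + (h/2)·k1); k3 = f(t_n + h/2, w_n + (h/2)·k2); k4 = f(t_n + h, w_n + h·k3); w_{n+1} = w_n + (h/6)·(k1 + 2k2 + 2k3 + k4).
t=0.000000, w=-2.000000:
  k1 = f(0.000000, -2.000000) = 3.800000
  k2 = f(0.150000, -1.430000) = 3.378200
  k3 = f(0.150000, -1.493270) = 3.425020
  k4 = f(0.300000, -0.972494) = 3.039646
  w ← -2.000000 + (0.3/6)·(k1 + 2k2 + 2k3 + k4) = -0.977696
t=0.300000, w=-0.977696:
  k1 = f(0.300000, -0.977696) = 3.043495
  k2 = f(0.450000, -0.521172) = 2.705667
  k3 = f(0.450000, -0.571846) = 2.743166
  k4 = f(0.600000, -0.154746) = 2.434512
  w ← -0.977696 + (0.3/6)·(k1 + 2k2 + 2k3 + k4) = -0.158912
w(0.6) ≈ -0.1589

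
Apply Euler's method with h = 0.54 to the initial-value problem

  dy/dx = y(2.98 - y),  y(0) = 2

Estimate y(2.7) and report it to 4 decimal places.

Euler: y_{n+1} = y_n + h·f(x_n, y_n).
x=0.000000, y=2.000000: f=1.960000 → y ← 2.000000 + 0.54·1.960000 = 3.058400
x=0.540000, y=3.058400: f=-0.239779 → y ← 3.058400 + 0.54·(-0.239779) = 2.928920
x=1.080000, y=2.928920: f=0.149610 → y ← 2.928920 + 0.54·0.149610 = 3.009709
x=1.620000, y=3.009709: f=-0.089416 → y ← 3.009709 + 0.54·(-0.089416) = 2.961425
x=2.160000, y=2.961425: f=0.055010 → y ← 2.961425 + 0.54·0.055010 = 2.991130
y(2.7) ≈ 2.9911

2.9911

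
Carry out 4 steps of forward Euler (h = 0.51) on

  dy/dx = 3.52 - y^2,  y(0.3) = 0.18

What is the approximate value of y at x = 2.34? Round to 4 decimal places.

1.8108

Euler: y_{n+1} = y_n + h·f(x_n, y_n).
x=0.300000, y=0.180000: f=3.487600 → y ← 0.180000 + 0.51·3.487600 = 1.958676
x=0.810000, y=1.958676: f=-0.316412 → y ← 1.958676 + 0.51·(-0.316412) = 1.797306
x=1.320000, y=1.797306: f=0.289691 → y ← 1.797306 + 0.51·0.289691 = 1.945048
x=1.830000, y=1.945048: f=-0.263213 → y ← 1.945048 + 0.51·(-0.263213) = 1.810810
y(2.34) ≈ 1.8108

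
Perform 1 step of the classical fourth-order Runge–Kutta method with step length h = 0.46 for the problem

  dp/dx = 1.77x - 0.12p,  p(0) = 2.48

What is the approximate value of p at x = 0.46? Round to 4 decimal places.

RK4: k1 = f(x_n, p_n); k2 = f(x_n + h/2, p_n + (h/2)·k1); k3 = f(x_n + h/2, p_n + (h/2)·k2); k4 = f(x_n + h, p_n + h·k3); p_{n+1} = p_n + (h/6)·(k1 + 2k2 + 2k3 + k4).
x=0.000000, p=2.480000:
  k1 = f(0.000000, 2.480000) = -0.297600
  k2 = f(0.230000, 2.411552) = 0.117714
  k3 = f(0.230000, 2.507074) = 0.106251
  k4 = f(0.460000, 2.528876) = 0.510735
  p ← 2.480000 + (0.46/6)·(k1 + 2k2 + 2k3 + k4) = 2.530682
p(0.46) ≈ 2.5307

2.5307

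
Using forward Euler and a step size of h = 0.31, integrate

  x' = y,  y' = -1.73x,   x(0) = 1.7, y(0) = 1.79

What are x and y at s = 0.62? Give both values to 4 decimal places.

Euler on (x,y): x_{n+1} = x_n + h·x', y_{n+1} = y_n + h·y'.
0.000000: (1.700000, 1.790000); f=(1.790000, -2.941000) → (2.254900, 0.878290)
0.310000: (2.254900, 0.878290); f=(0.878290, -3.900977) → (2.527170, -0.331013)
(x(0.62), y(0.62)) ≈ (2.5272, -0.3310)

2.5272, -0.3310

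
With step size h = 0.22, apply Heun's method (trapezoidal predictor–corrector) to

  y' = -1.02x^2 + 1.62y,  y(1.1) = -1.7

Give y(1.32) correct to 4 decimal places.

Heun: k1 = f(x_n, y_n); k2 = f(x_n + h, y_n + h·k1); y_{n+1} = y_n + (h/2)·(k1 + k2).
x=1.100000, y=-1.700000:
  k1 = f(1.100000, -1.700000) = -3.988200
  k2 = f(1.320000, -2.577404) = -5.952642
  y ← -1.700000 + (0.22/2)·(-3.988200 + (-5.952642)) = -2.793493
y(1.32) ≈ -2.7935

-2.7935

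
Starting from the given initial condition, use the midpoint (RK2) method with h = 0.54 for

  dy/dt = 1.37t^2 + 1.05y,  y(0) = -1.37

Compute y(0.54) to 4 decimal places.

Midpoint: k1 = f(t_n, y_n); k2 = f(t_n + h/2, y_n + (h/2)·k1); y_{n+1} = y_n + h·k2.
t=0.000000, y=-1.370000:
  k1 = f(0.000000, -1.370000) = -1.438500
  k2 = f(0.270000, -1.758395) = -1.746442
  y ← -1.370000 + 0.54·(-1.746442) = -2.313079
y(0.54) ≈ -2.3131

-2.3131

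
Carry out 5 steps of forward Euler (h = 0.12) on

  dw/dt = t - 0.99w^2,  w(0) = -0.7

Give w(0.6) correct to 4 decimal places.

-0.9467

Euler: w_{n+1} = w_n + h·f(t_n, w_n).
t=0.000000, w=-0.700000: f=-0.485100 → w ← -0.700000 + 0.12·(-0.485100) = -0.758212
t=0.120000, w=-0.758212: f=-0.449137 → w ← -0.758212 + 0.12·(-0.449137) = -0.812108
t=0.240000, w=-0.812108: f=-0.412925 → w ← -0.812108 + 0.12·(-0.412925) = -0.861659
t=0.360000, w=-0.861659: f=-0.375032 → w ← -0.861659 + 0.12·(-0.375032) = -0.906663
t=0.480000, w=-0.906663: f=-0.333818 → w ← -0.906663 + 0.12·(-0.333818) = -0.946721
w(0.6) ≈ -0.9467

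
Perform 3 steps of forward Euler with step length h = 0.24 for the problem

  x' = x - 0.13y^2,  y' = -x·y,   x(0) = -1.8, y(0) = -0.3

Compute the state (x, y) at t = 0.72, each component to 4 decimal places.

-3.4570, -1.0999

Euler on (x,y): x_{n+1} = x_n + h·x', y_{n+1} = y_n + h·y'.
0.000000: (-1.800000, -0.300000); f=(-1.811700, -0.540000) → (-2.234808, -0.429600)
0.240000: (-2.234808, -0.429600); f=(-2.258800, -0.960074) → (-2.776920, -0.660018)
0.480000: (-2.776920, -0.660018); f=(-2.833551, -1.832816) → (-3.456972, -1.099894)
(x(0.72), y(0.72)) ≈ (-3.4570, -1.0999)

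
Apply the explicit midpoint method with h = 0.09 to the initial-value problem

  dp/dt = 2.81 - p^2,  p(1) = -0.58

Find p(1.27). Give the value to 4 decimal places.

Midpoint: k1 = f(t_n, p_n); k2 = f(t_n + h/2, p_n + (h/2)·k1); p_{n+1} = p_n + h·k2.
t=1.000000, p=-0.580000:
  k1 = f(1.000000, -0.580000) = 2.473600
  k2 = f(1.045000, -0.468688) = 2.590332
  p ← -0.580000 + 0.09·2.590332 = -0.346870
t=1.090000, p=-0.346870:
  k1 = f(1.090000, -0.346870) = 2.689681
  k2 = f(1.135000, -0.225835) = 2.758999
  p ← -0.346870 + 0.09·2.758999 = -0.098560
t=1.180000, p=-0.098560:
  k1 = f(1.180000, -0.098560) = 2.800286
  k2 = f(1.225000, 0.027453) = 2.809246
  p ← -0.098560 + 0.09·2.809246 = 0.154272
p(1.27) ≈ 0.1543

0.1543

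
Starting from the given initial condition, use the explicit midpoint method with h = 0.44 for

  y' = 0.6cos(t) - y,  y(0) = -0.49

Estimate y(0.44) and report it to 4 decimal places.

Midpoint: k1 = f(t_n, y_n); k2 = f(t_n + h/2, y_n + (h/2)·k1); y_{n+1} = y_n + h·k2.
t=0.000000, y=-0.490000:
  k1 = f(0.000000, -0.490000) = 1.090000
  k2 = f(0.220000, -0.250200) = 0.835738
  y ← -0.490000 + 0.44·0.835738 = -0.122275
y(0.44) ≈ -0.1223

-0.1223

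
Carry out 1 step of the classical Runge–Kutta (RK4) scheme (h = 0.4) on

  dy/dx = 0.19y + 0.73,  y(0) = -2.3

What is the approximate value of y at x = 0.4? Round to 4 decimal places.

RK4: k1 = f(x_n, y_n); k2 = f(x_n + h/2, y_n + (h/2)·k1); k3 = f(x_n + h/2, y_n + (h/2)·k2); k4 = f(x_n + h, y_n + h·k3); y_{n+1} = y_n + (h/6)·(k1 + 2k2 + 2k3 + k4).
x=0.000000, y=-2.300000:
  k1 = f(0.000000, -2.300000) = 0.293000
  k2 = f(0.200000, -2.241400) = 0.304134
  k3 = f(0.200000, -2.239173) = 0.304557
  k4 = f(0.400000, -2.178177) = 0.316146
  y ← -2.300000 + (0.4/6)·(k1 + 2k2 + 2k3 + k4) = -2.178231
y(0.4) ≈ -2.1782

-2.1782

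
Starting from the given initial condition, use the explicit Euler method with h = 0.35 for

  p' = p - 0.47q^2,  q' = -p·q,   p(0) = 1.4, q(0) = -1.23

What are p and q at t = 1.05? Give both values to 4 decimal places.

Euler on (p,q): p_{n+1} = p_n + h·p', q_{n+1} = q_n + h·q'.
0.000000: (1.400000, -1.230000); f=(0.688937, 1.722000) → (1.641128, -0.627300)
0.350000: (1.641128, -0.627300); f=(1.456180, 1.029480) → (2.150791, -0.266982)
0.700000: (2.150791, -0.266982); f=(2.117290, 0.574223) → (2.891843, -0.066004)
(p(1.05), q(1.05)) ≈ (2.8918, -0.0660)

2.8918, -0.0660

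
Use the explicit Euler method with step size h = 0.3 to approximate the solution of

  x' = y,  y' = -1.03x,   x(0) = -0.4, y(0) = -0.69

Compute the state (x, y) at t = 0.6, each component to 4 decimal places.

-0.7769, -0.3788

Euler on (x,y): x_{n+1} = x_n + h·x', y_{n+1} = y_n + h·y'.
0.000000: (-0.400000, -0.690000); f=(-0.690000, 0.412000) → (-0.607000, -0.566400)
0.300000: (-0.607000, -0.566400); f=(-0.566400, 0.625210) → (-0.776920, -0.378837)
(x(0.6), y(0.6)) ≈ (-0.7769, -0.3788)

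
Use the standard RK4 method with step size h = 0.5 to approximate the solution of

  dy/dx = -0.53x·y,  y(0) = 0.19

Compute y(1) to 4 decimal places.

0.1458

RK4: k1 = f(x_n, y_n); k2 = f(x_n + h/2, y_n + (h/2)·k1); k3 = f(x_n + h/2, y_n + (h/2)·k2); k4 = f(x_n + h, y_n + h·k3); y_{n+1} = y_n + (h/6)·(k1 + 2k2 + 2k3 + k4).
x=0.000000, y=0.190000:
  k1 = f(0.000000, 0.190000) = 0.000000
  k2 = f(0.250000, 0.190000) = -0.025175
  k3 = f(0.250000, 0.183706) = -0.024341
  k4 = f(0.500000, 0.177829) = -0.047125
  y ← 0.190000 + (0.5/6)·(k1 + 2k2 + 2k3 + k4) = 0.177820
x=0.500000, y=0.177820:
  k1 = f(0.500000, 0.177820) = -0.047122
  k2 = f(0.750000, 0.166040) = -0.066001
  k3 = f(0.750000, 0.161320) = -0.064125
  k4 = f(1.000000, 0.145758) = -0.077252
  y ← 0.177820 + (0.5/6)·(k1 + 2k2 + 2k3 + k4) = 0.145768
y(1) ≈ 0.1458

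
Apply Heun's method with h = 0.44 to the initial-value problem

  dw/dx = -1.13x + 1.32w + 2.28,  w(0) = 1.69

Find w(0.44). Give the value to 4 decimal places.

Heun: k1 = f(x_n, w_n); k2 = f(x_n + h, w_n + h·k1); w_{n+1} = w_n + (h/2)·(k1 + k2).
x=0.000000, w=1.690000:
  k1 = f(0.000000, 1.690000) = 4.510800
  k2 = f(0.440000, 3.674752) = 6.633473
  w ← 1.690000 + (0.44/2)·(4.510800 + 6.633473) = 4.141740
w(0.44) ≈ 4.1417

4.1417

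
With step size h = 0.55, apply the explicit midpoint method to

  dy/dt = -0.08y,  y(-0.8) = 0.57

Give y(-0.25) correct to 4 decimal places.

0.5455

Midpoint: k1 = f(t_n, y_n); k2 = f(t_n + h/2, y_n + (h/2)·k1); y_{n+1} = y_n + h·k2.
t=-0.800000, y=0.570000:
  k1 = f(-0.800000, 0.570000) = -0.045600
  k2 = f(-0.525000, 0.557460) = -0.044597
  y ← 0.570000 + 0.55·(-0.044597) = 0.545472
y(-0.25) ≈ 0.5455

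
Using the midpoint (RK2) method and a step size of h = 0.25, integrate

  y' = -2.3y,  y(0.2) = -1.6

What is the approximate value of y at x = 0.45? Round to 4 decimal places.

Midpoint: k1 = f(x_n, y_n); k2 = f(x_n + h/2, y_n + (h/2)·k1); y_{n+1} = y_n + h·k2.
x=0.200000, y=-1.600000:
  k1 = f(0.200000, -1.600000) = 3.680000
  k2 = f(0.325000, -1.140000) = 2.622000
  y ← -1.600000 + 0.25·2.622000 = -0.944500
y(0.45) ≈ -0.9445

-0.9445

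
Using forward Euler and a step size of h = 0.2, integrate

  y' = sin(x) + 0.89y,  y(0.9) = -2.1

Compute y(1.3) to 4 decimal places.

Euler: y_{n+1} = y_n + h·f(x_n, y_n).
x=0.900000, y=-2.100000: f=-1.085673 → y ← -2.100000 + 0.2·(-1.085673) = -2.317135
x=1.100000, y=-2.317135: f=-1.171042 → y ← -2.317135 + 0.2·(-1.171042) = -2.551343
y(1.3) ≈ -2.5513

-2.5513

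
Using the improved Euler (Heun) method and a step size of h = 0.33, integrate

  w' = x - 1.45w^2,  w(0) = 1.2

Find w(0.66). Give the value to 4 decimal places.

0.7492

Heun: k1 = f(x_n, w_n); k2 = f(x_n + h, w_n + h·k1); w_{n+1} = w_n + (h/2)·(k1 + k2).
x=0.000000, w=1.200000:
  k1 = f(0.000000, 1.200000) = -2.088000
  k2 = f(0.330000, 0.510960) = -0.048566
  w ← 1.200000 + (0.33/2)·(-2.088000 + (-0.048566)) = 0.847467
x=0.330000, w=0.847467:
  k1 = f(0.330000, 0.847467) = -0.711389
  k2 = f(0.660000, 0.612708) = 0.115654
  w ← 0.847467 + (0.33/2)·(-0.711389 + 0.115654) = 0.749170
w(0.66) ≈ 0.7492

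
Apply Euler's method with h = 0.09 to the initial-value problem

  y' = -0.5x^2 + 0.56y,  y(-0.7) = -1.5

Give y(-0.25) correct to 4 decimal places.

Euler: y_{n+1} = y_n + h·f(x_n, y_n).
x=-0.700000, y=-1.500000: f=-1.085000 → y ← -1.500000 + 0.09·(-1.085000) = -1.597650
x=-0.610000, y=-1.597650: f=-1.080734 → y ← -1.597650 + 0.09·(-1.080734) = -1.694916
x=-0.520000, y=-1.694916: f=-1.084353 → y ← -1.694916 + 0.09·(-1.084353) = -1.792508
x=-0.430000, y=-1.792508: f=-1.096254 → y ← -1.792508 + 0.09·(-1.096254) = -1.891171
x=-0.340000, y=-1.891171: f=-1.116856 → y ← -1.891171 + 0.09·(-1.116856) = -1.991688
y(-0.25) ≈ -1.9917

-1.9917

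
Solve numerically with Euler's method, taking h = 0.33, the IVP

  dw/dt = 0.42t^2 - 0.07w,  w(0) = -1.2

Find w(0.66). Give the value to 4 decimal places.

-1.1301

Euler: w_{n+1} = w_n + h·f(t_n, w_n).
t=0.000000, w=-1.200000: f=0.084000 → w ← -1.200000 + 0.33·0.084000 = -1.172280
t=0.330000, w=-1.172280: f=0.127798 → w ← -1.172280 + 0.33·0.127798 = -1.130107
w(0.66) ≈ -1.1301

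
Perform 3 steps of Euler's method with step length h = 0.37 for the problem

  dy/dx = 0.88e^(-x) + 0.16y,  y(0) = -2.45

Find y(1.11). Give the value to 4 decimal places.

-2.1525

Euler: y_{n+1} = y_n + h·f(x_n, y_n).
x=0.000000, y=-2.450000: f=0.488000 → y ← -2.450000 + 0.37·0.488000 = -2.269440
x=0.370000, y=-2.269440: f=0.244736 → y ← -2.269440 + 0.37·0.244736 = -2.178888
x=0.740000, y=-2.178888: f=0.071238 → y ← -2.178888 + 0.37·0.071238 = -2.152530
y(1.11) ≈ -2.1525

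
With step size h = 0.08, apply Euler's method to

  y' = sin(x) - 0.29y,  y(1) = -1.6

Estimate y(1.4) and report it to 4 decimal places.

-1.0744

Euler: y_{n+1} = y_n + h·f(x_n, y_n).
x=1.000000, y=-1.600000: f=1.305471 → y ← -1.600000 + 0.08·1.305471 = -1.495562
x=1.080000, y=-1.495562: f=1.315671 → y ← -1.495562 + 0.08·1.315671 = -1.390309
x=1.160000, y=-1.390309: f=1.319993 → y ← -1.390309 + 0.08·1.319993 = -1.284709
x=1.240000, y=-1.284709: f=1.318350 → y ← -1.284709 + 0.08·1.318350 = -1.179241
x=1.320000, y=-1.179241: f=1.310695 → y ← -1.179241 + 0.08·1.310695 = -1.074386
y(1.4) ≈ -1.0744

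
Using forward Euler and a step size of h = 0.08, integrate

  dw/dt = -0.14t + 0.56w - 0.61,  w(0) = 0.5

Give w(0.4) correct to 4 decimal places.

Euler: w_{n+1} = w_n + h·f(t_n, w_n).
t=0.000000, w=0.500000: f=-0.330000 → w ← 0.500000 + 0.08·(-0.330000) = 0.473600
t=0.080000, w=0.473600: f=-0.355984 → w ← 0.473600 + 0.08·(-0.355984) = 0.445121
t=0.160000, w=0.445121: f=-0.383132 → w ← 0.445121 + 0.08·(-0.383132) = 0.414471
t=0.240000, w=0.414471: f=-0.411496 → w ← 0.414471 + 0.08·(-0.411496) = 0.381551
t=0.320000, w=0.381551: f=-0.441131 → w ← 0.381551 + 0.08·(-0.441131) = 0.346260
w(0.4) ≈ 0.3463

0.3463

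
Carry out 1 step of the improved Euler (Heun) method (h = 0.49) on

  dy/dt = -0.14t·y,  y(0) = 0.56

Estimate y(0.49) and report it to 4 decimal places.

0.5506

Heun: k1 = f(t_n, y_n); k2 = f(t_n + h, y_n + h·k1); y_{n+1} = y_n + (h/2)·(k1 + k2).
t=0.000000, y=0.560000:
  k1 = f(0.000000, 0.560000) = 0.000000
  k2 = f(0.490000, 0.560000) = -0.038416
  y ← 0.560000 + (0.49/2)·(0.000000 + (-0.038416)) = 0.550588
y(0.49) ≈ 0.5506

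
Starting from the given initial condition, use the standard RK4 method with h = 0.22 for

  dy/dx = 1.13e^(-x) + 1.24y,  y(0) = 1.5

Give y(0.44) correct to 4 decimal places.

3.1340

RK4: k1 = f(x_n, y_n); k2 = f(x_n + h/2, y_n + (h/2)·k1); k3 = f(x_n + h/2, y_n + (h/2)·k2); k4 = f(x_n + h, y_n + h·k3); y_{n+1} = y_n + (h/6)·(k1 + 2k2 + 2k3 + k4).
x=0.000000, y=1.500000:
  k1 = f(0.000000, 1.500000) = 2.990000
  k2 = f(0.110000, 1.828900) = 3.280129
  k3 = f(0.110000, 1.860814) = 3.319702
  k4 = f(0.220000, 2.230334) = 3.672461
  y ← 1.500000 + (0.22/6)·(k1 + 2k2 + 2k3 + k4) = 2.228278
x=0.220000, y=2.228278:
  k1 = f(0.220000, 2.228278) = 3.669911
  k2 = f(0.330000, 2.631968) = 4.076024
  k3 = f(0.330000, 2.676640) = 4.131418
  k4 = f(0.440000, 3.137190) = 4.617876
  y ← 2.228278 + (0.22/6)·(k1 + 2k2 + 2k3 + k4) = 3.134042
y(0.44) ≈ 3.1340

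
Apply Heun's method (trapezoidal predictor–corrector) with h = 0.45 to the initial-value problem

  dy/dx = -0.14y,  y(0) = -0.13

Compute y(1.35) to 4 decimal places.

-0.1076

Heun: k1 = f(x_n, y_n); k2 = f(x_n + h, y_n + h·k1); y_{n+1} = y_n + (h/2)·(k1 + k2).
x=0.000000, y=-0.130000:
  k1 = f(0.000000, -0.130000) = 0.018200
  k2 = f(0.450000, -0.121810) = 0.017053
  y ← -0.130000 + (0.45/2)·(0.018200 + 0.017053) = -0.122068
x=0.450000, y=-0.122068:
  k1 = f(0.450000, -0.122068) = 0.017090
  k2 = f(0.900000, -0.114378) = 0.016013
  y ← -0.122068 + (0.45/2)·(0.017090 + 0.016013) = -0.114620
x=0.900000, y=-0.114620:
  k1 = f(0.900000, -0.114620) = 0.016047
  k2 = f(1.350000, -0.107399) = 0.015036
  y ← -0.114620 + (0.45/2)·(0.016047 + 0.015036) = -0.107626
y(1.35) ≈ -0.1076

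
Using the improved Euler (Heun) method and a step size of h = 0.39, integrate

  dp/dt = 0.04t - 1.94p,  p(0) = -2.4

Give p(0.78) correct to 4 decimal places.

Heun: k1 = f(t_n, p_n); k2 = f(t_n + h, p_n + h·k1); p_{n+1} = p_n + (h/2)·(k1 + k2).
t=0.000000, p=-2.400000:
  k1 = f(0.000000, -2.400000) = 4.656000
  k2 = f(0.390000, -0.584160) = 1.148870
  p ← -2.400000 + (0.39/2)·(4.656000 + 1.148870) = -1.268050
t=0.390000, p=-1.268050:
  k1 = f(0.390000, -1.268050) = 2.475618
  k2 = f(0.780000, -0.302559) = 0.618165
  p ← -1.268050 + (0.39/2)·(2.475618 + 0.618165) = -0.664763
p(0.78) ≈ -0.6648

-0.6648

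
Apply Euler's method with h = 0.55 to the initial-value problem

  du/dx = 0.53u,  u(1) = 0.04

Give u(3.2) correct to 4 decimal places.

Euler: u_{n+1} = u_n + h·f(x_n, u_n).
x=1.000000, u=0.040000: f=0.021200 → u ← 0.040000 + 0.55·0.021200 = 0.051660
x=1.550000, u=0.051660: f=0.027380 → u ← 0.051660 + 0.55·0.027380 = 0.066719
x=2.100000, u=0.066719: f=0.035361 → u ← 0.066719 + 0.55·0.035361 = 0.086167
x=2.650000, u=0.086167: f=0.045669 → u ← 0.086167 + 0.55·0.045669 = 0.111285
u(3.2) ≈ 0.1113

0.1113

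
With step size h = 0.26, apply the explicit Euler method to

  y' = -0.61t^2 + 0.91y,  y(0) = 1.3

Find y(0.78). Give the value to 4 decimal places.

2.4021

Euler: y_{n+1} = y_n + h·f(t_n, y_n).
t=0.000000, y=1.300000: f=1.183000 → y ← 1.300000 + 0.26·1.183000 = 1.607580
t=0.260000, y=1.607580: f=1.421662 → y ← 1.607580 + 0.26·1.421662 = 1.977212
t=0.520000, y=1.977212: f=1.634319 → y ← 1.977212 + 0.26·1.634319 = 2.402135
y(0.78) ≈ 2.4021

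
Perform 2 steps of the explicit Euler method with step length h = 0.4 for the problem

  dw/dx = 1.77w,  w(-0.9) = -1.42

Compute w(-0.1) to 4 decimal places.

Euler: w_{n+1} = w_n + h·f(x_n, w_n).
x=-0.900000, w=-1.420000: f=-2.513400 → w ← -1.420000 + 0.4·(-2.513400) = -2.425360
x=-0.500000, w=-2.425360: f=-4.292887 → w ← -2.425360 + 0.4·(-4.292887) = -4.142515
w(-0.1) ≈ -4.1425

-4.1425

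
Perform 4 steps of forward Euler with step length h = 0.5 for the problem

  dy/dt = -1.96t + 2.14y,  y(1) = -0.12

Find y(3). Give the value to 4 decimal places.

-23.7016

Euler: y_{n+1} = y_n + h·f(t_n, y_n).
t=1.000000, y=-0.120000: f=-2.216800 → y ← -0.120000 + 0.5·(-2.216800) = -1.228400
t=1.500000, y=-1.228400: f=-5.568776 → y ← -1.228400 + 0.5·(-5.568776) = -4.012788
t=2.000000, y=-4.012788: f=-12.507366 → y ← -4.012788 + 0.5·(-12.507366) = -10.266471
t=2.500000, y=-10.266471: f=-26.870248 → y ← -10.266471 + 0.5·(-26.870248) = -23.701595
y(3) ≈ -23.7016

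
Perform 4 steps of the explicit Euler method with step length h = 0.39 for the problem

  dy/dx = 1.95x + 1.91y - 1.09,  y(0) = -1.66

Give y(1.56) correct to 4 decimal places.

Euler: y_{n+1} = y_n + h·f(x_n, y_n).
x=0.000000, y=-1.660000: f=-4.260600 → y ← -1.660000 + 0.39·(-4.260600) = -3.321634
x=0.390000, y=-3.321634: f=-6.673821 → y ← -3.321634 + 0.39·(-6.673821) = -5.924424
x=0.780000, y=-5.924424: f=-10.884650 → y ← -5.924424 + 0.39·(-10.884650) = -10.169438
x=1.170000, y=-10.169438: f=-18.232126 → y ← -10.169438 + 0.39·(-18.232126) = -17.279967
y(1.56) ≈ -17.2800

-17.2800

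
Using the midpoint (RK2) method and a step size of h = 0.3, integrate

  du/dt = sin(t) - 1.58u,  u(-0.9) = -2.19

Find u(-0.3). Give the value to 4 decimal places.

Midpoint: k1 = f(t_n, u_n); k2 = f(t_n + h/2, u_n + (h/2)·k1); u_{n+1} = u_n + h·k2.
t=-0.900000, u=-2.190000:
  k1 = f(-0.900000, -2.190000) = 2.676873
  k2 = f(-0.750000, -1.788469) = 2.144142
  u ← -2.190000 + 0.3·2.144142 = -1.546757
t=-0.600000, u=-1.546757:
  k1 = f(-0.600000, -1.546757) = 1.879234
  k2 = f(-0.450000, -1.264872) = 1.563533
  u ← -1.546757 + 0.3·1.563533 = -1.077698
u(-0.3) ≈ -1.0777

-1.0777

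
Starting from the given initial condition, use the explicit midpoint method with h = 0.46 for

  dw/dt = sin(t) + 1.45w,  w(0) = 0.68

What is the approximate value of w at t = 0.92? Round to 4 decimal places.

2.9867

Midpoint: k1 = f(t_n, w_n); k2 = f(t_n + h/2, w_n + (h/2)·k1); w_{n+1} = w_n + h·k2.
t=0.000000, w=0.680000:
  k1 = f(0.000000, 0.680000) = 0.986000
  k2 = f(0.230000, 0.906780) = 1.542809
  w ← 0.680000 + 0.46·1.542809 = 1.389692
t=0.460000, w=1.389692:
  k1 = f(0.460000, 1.389692) = 2.459001
  k2 = f(0.690000, 1.955262) = 3.471667
  w ← 1.389692 + 0.46·3.471667 = 2.986659
w(0.92) ≈ 2.9867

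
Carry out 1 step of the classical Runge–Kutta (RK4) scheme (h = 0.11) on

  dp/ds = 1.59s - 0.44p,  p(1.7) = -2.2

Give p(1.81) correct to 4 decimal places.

RK4: k1 = f(s_n, p_n); k2 = f(s_n + h/2, p_n + (h/2)·k1); k3 = f(s_n + h/2, p_n + (h/2)·k2); k4 = f(s_n + h, p_n + h·k3); p_{n+1} = p_n + (h/6)·(k1 + 2k2 + 2k3 + k4).
s=1.700000, p=-2.200000:
  k1 = f(1.700000, -2.200000) = 3.671000
  k2 = f(1.755000, -1.998095) = 3.669612
  k3 = f(1.755000, -1.998171) = 3.669645
  k4 = f(1.810000, -1.796339) = 3.668289
  p ← -2.200000 + (0.11/6)·(k1 + 2k2 + 2k3 + k4) = -1.796340
p(1.81) ≈ -1.7963

-1.7963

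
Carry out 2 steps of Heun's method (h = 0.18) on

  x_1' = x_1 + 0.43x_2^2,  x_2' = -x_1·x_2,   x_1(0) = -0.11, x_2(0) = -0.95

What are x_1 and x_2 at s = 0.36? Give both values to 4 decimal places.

Heun on (x_1,x_2): k1 = f(s_n, state_n); k2 = f(s_n + h, state_n + h·k1); state_{n+1} = state_n + (h/2)·(k1 + k2).
0.000000: (-0.110000, -0.950000)
  k1 = (0.278075, -0.104500)
  predictor → (-0.059947, -0.968810)
  k2 = (0.343648, -0.058077)
  → (-0.054045, -0.964632)
0.180000: (-0.054045, -0.964632)
  k1 = (0.346076, -0.052133)
  predictor → (0.008249, -0.974016)
  k2 = (0.416193, 0.008035)
  → (0.014559, -0.968601)
(x_1(0.36), x_2(0.36)) ≈ (0.0146, -0.9686)

0.0146, -0.9686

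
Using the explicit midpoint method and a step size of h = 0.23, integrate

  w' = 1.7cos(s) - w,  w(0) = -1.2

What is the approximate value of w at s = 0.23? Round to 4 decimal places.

-0.6123

Midpoint: k1 = f(s_n, w_n); k2 = f(s_n + h/2, w_n + (h/2)·k1); w_{n+1} = w_n + h·k2.
s=0.000000, w=-1.200000:
  k1 = f(0.000000, -1.200000) = 2.900000
  k2 = f(0.115000, -0.866500) = 2.555271
  w ← -1.200000 + 0.23·2.555271 = -0.612288
w(0.23) ≈ -0.6123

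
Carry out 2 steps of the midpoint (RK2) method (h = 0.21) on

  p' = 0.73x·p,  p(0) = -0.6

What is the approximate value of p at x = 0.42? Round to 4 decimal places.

-0.6396

Midpoint: k1 = f(x_n, p_n); k2 = f(x_n + h/2, p_n + (h/2)·k1); p_{n+1} = p_n + h·k2.
x=0.000000, p=-0.600000:
  k1 = f(0.000000, -0.600000) = 0.000000
  k2 = f(0.105000, -0.600000) = -0.045990
  p ← -0.600000 + 0.21·(-0.045990) = -0.609658
x=0.210000, p=-0.609658:
  k1 = f(0.210000, -0.609658) = -0.093461
  k2 = f(0.315000, -0.619471) = -0.142447
  p ← -0.609658 + 0.21·(-0.142447) = -0.639572
p(0.42) ≈ -0.6396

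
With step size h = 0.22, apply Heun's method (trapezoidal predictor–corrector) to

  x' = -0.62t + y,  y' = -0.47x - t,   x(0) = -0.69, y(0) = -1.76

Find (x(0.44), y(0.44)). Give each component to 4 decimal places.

-1.4948, -1.6325

Heun on (x,y): k1 = f(t_n, state_n); k2 = f(t_n + h, state_n + h·k1); state_{n+1} = state_n + (h/2)·(k1 + k2).
0.000000: (-0.690000, -1.760000)
  k1 = (-1.760000, 0.324300)
  predictor → (-1.077200, -1.688654)
  k2 = (-1.825054, 0.286284)
  → (-1.084356, -1.692836)
0.220000: (-1.084356, -1.692836)
  k1 = (-1.829236, 0.289647)
  predictor → (-1.486788, -1.629113)
  k2 = (-1.901913, 0.258790)
  → (-1.494782, -1.632508)
(x(0.44), y(0.44)) ≈ (-1.4948, -1.6325)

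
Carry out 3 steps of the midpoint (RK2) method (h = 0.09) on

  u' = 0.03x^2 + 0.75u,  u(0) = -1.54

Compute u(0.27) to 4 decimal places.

Midpoint: k1 = f(x_n, u_n); k2 = f(x_n + h/2, u_n + (h/2)·k1); u_{n+1} = u_n + h·k2.
x=0.000000, u=-1.540000:
  k1 = f(0.000000, -1.540000) = -1.155000
  k2 = f(0.045000, -1.591975) = -1.193921
  u ← -1.540000 + 0.09·(-1.193921) = -1.647453
x=0.090000, u=-1.647453:
  k1 = f(0.090000, -1.647453) = -1.235347
  k2 = f(0.135000, -1.703043) = -1.276736
  u ← -1.647453 + 0.09·(-1.276736) = -1.762359
x=0.180000, u=-1.762359:
  k1 = f(0.180000, -1.762359) = -1.320797
  k2 = f(0.225000, -1.821795) = -1.364827
  u ← -1.762359 + 0.09·(-1.364827) = -1.885194
u(0.27) ≈ -1.8852

-1.8852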